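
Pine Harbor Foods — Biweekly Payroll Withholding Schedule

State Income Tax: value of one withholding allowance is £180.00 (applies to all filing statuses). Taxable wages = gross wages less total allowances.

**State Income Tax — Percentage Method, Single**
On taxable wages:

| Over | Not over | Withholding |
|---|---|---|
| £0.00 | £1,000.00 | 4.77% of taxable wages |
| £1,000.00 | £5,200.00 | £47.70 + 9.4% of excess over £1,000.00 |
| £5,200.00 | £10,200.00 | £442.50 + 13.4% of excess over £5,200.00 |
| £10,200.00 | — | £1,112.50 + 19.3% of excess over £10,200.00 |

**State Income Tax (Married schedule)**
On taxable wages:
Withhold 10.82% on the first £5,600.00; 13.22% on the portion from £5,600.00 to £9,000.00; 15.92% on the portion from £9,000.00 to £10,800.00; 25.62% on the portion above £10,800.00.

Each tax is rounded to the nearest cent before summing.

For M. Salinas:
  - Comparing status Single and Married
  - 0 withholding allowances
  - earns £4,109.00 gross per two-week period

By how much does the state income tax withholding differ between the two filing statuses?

£104.64

State Income Tax (Single): taxable = £4,109.00
  £47.70 + 9.4% × (£4,109.00 − £1,000.00) = £47.70 + 9.4% × £3,109.00 = £339.95
State Income Tax (Married): taxable = £4,109.00
  10.82% × £4,109.00 = £444.59
Difference: |£339.95 − £444.59| = £104.64 (higher under Married)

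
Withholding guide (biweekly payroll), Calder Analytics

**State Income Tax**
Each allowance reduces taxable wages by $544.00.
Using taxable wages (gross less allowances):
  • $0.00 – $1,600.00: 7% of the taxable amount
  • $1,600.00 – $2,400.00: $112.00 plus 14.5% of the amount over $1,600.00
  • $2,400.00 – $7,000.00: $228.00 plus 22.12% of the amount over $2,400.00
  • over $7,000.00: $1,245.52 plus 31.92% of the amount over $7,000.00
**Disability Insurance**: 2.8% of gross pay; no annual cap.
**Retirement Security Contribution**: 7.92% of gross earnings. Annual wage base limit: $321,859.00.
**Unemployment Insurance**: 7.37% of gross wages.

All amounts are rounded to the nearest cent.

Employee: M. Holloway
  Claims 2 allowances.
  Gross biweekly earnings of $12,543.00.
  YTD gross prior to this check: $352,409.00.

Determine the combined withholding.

State Income Tax: taxable = $12,543.00 − 2×$544.00 = $11,455.00
  $1,245.52 + 31.92% × ($11,455.00 − $7,000.00) = $1,245.52 + 31.92% × $4,455.00 = $2,667.56
Disability Insurance: 2.8% × $12,543.00 = $351.20
Retirement Security Contribution: YTD $352,409.00 ≥ cap $321,859.00 → $0.00
Unemployment Insurance: 7.37% × $12,543.00 = $924.42
Total: $2,667.56 + $351.20 + $0.00 + $924.42 = $3,943.18

$3,943.18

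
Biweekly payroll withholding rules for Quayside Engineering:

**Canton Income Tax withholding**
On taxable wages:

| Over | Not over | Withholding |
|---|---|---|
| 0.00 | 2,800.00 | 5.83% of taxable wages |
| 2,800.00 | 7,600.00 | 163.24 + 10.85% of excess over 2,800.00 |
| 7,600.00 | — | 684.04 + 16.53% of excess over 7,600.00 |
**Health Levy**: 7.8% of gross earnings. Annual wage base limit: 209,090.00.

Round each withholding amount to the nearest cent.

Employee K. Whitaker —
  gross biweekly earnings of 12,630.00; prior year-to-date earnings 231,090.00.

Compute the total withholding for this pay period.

1,515.50

Canton Income Tax: taxable = 12,630.00
  684.04 + 16.53% × (12,630.00 − 7,600.00) = 684.04 + 16.53% × 5,030.00 = 1,515.50
Health Levy: YTD 231,090.00 ≥ cap 209,090.00 → 0.00
Total: 1,515.50 + 0.00 = 1,515.50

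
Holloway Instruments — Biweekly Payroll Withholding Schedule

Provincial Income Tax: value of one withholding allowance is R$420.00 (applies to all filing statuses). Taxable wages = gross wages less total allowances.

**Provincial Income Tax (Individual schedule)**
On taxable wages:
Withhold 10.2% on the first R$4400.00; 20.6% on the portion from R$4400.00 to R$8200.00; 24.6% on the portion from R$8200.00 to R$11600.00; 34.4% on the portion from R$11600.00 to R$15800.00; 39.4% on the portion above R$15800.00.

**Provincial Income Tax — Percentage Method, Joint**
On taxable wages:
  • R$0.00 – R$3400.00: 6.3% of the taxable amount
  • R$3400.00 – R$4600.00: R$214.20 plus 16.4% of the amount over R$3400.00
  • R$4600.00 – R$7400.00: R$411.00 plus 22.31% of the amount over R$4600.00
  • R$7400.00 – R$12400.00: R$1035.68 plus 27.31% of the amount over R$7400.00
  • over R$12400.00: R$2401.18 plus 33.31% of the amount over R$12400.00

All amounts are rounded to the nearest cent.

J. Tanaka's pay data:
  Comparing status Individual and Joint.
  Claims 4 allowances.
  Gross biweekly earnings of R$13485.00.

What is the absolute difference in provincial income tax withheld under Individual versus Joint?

Provincial Income Tax (Individual): taxable = R$13485.00 − 4×R$420.00 = R$11805.00
  R$2068.00 + 34.4% × (R$11805.00 − R$11600.00) = R$2068.00 + 34.4% × R$205.00 = R$2138.52
Provincial Income Tax (Joint): taxable = R$13485.00 − 4×R$420.00 = R$11805.00
  R$1035.68 + 27.31% × (R$11805.00 − R$7400.00) = R$1035.68 + 27.31% × R$4405.00 = R$2238.69
Difference: |R$2138.52 − R$2238.69| = R$100.17 (higher under Joint)

R$100.17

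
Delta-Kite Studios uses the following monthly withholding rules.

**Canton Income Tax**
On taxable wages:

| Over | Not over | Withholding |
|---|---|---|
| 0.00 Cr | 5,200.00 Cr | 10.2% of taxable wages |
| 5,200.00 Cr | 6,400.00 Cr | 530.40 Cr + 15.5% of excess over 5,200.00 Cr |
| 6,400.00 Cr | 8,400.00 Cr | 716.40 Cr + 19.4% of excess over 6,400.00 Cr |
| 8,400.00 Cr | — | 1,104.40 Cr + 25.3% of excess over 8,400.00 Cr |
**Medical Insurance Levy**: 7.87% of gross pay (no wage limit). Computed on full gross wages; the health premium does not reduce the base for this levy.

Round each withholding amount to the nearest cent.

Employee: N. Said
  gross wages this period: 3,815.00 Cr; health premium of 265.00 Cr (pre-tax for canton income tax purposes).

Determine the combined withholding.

662.34 Cr

Canton Income Tax: taxable = 3,815.00 Cr − 265.00 Cr = 3,550.00 Cr
  10.2% × 3,550.00 Cr = 362.10 Cr
Medical Insurance Levy: 7.87% × 3,815.00 Cr = 300.24 Cr
Total: 362.10 Cr + 300.24 Cr = 662.34 Cr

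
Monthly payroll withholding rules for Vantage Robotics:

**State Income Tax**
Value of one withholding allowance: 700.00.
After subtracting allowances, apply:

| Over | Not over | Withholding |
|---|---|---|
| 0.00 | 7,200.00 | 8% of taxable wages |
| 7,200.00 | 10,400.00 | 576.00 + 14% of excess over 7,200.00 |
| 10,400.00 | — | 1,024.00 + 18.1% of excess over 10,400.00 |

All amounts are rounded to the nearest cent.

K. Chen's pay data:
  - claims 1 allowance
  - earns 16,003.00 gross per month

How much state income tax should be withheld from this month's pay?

1,911.44

State Income Tax: taxable = 16,003.00 − 1×700.00 = 15,303.00
  1,024.00 + 18.1% × (15,303.00 − 10,400.00) = 1,024.00 + 18.1% × 4,903.00 = 1,911.44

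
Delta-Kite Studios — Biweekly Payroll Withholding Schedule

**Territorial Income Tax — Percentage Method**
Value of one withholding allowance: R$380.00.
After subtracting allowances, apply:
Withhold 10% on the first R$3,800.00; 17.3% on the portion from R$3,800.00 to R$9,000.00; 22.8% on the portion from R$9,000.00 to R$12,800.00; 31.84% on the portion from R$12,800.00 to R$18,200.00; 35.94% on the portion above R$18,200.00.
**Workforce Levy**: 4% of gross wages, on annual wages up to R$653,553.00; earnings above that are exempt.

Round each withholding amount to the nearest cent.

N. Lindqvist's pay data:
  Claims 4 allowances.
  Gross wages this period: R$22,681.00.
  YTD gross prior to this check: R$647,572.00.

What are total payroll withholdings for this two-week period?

Territorial Income Tax: taxable = R$22,681.00 − 4×R$380.00 = R$21,161.00
  R$3,865.36 + 35.94% × (R$21,161.00 − R$18,200.00) = R$3,865.36 + 35.94% × R$2,961.00 = R$4,929.54
Workforce Levy: cap R$653,553.00 − YTD R$647,572.00 = R$5,981.00 subject; 4% × R$5,981.00 = R$239.24
Total: R$4,929.54 + R$239.24 = R$5,168.78

R$5,168.78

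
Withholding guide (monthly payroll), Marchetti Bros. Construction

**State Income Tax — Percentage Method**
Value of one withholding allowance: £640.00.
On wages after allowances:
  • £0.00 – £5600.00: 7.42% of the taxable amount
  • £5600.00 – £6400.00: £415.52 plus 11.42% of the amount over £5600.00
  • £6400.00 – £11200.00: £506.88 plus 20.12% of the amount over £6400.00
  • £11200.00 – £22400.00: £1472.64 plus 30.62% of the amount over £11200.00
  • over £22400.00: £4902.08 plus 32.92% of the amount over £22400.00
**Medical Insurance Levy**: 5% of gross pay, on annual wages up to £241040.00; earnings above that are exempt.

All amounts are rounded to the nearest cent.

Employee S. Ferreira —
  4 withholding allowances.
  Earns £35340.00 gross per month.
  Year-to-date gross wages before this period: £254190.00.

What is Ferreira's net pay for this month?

State Income Tax: taxable = £35340.00 − 4×£640.00 = £32780.00
  £4902.08 + 32.92% × (£32780.00 − £22400.00) = £4902.08 + 32.92% × £10380.00 = £8319.18
Medical Insurance Levy: YTD £254190.00 ≥ cap £241040.00 → £0.00
Total withheld: £8319.18 + £0.00 = £8319.18
Net pay: £35340.00 − £8319.18 = £27020.82

£27020.82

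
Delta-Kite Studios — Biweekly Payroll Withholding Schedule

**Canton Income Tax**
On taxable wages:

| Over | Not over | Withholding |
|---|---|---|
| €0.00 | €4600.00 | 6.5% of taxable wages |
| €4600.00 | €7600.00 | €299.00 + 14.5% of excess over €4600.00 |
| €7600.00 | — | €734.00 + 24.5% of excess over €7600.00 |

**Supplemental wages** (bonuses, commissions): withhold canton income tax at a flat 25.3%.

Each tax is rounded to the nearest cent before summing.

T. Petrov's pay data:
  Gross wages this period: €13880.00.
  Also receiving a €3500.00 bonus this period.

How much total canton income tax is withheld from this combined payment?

Canton Income Tax: taxable = €13880.00
  €734.00 + 24.5% × (€13880.00 − €7600.00) = €734.00 + 24.5% × €6280.00 = €2272.60
Supplemental (25.3% flat on bonus): 25.3% × €3500.00 = €885.50
Total canton income tax: €2272.60 + €885.50 = €3158.10

€3158.10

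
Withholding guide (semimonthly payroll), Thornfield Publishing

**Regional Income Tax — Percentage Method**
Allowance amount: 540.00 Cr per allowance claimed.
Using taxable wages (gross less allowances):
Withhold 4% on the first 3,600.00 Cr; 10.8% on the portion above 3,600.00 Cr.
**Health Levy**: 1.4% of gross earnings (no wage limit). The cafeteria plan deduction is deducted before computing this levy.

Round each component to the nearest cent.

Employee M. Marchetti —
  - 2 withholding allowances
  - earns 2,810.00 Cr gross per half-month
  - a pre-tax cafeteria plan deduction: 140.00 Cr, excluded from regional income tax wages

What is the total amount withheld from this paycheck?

100.98 Cr

Regional Income Tax: taxable = 2,810.00 Cr − 140.00 Cr − 2×540.00 Cr = 1,590.00 Cr
  4% × 1,590.00 Cr = 63.60 Cr
Health Levy: 1.4% × 2,670.00 Cr = 37.38 Cr
Total: 63.60 Cr + 37.38 Cr = 100.98 Cr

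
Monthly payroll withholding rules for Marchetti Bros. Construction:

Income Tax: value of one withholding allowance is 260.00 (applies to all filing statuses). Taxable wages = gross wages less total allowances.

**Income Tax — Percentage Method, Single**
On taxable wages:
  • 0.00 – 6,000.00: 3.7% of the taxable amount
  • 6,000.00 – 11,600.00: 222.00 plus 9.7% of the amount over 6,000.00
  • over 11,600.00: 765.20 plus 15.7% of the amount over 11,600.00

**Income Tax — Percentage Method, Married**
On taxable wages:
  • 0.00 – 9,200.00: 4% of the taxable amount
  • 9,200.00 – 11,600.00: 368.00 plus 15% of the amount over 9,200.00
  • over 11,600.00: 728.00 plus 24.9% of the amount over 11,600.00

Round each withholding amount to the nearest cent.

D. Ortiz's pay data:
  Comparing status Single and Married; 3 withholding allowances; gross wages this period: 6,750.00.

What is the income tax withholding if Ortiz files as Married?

238.80

Income Tax (Married): taxable = 6,750.00 − 3×260.00 = 5,970.00
  4% × 5,970.00 = 238.80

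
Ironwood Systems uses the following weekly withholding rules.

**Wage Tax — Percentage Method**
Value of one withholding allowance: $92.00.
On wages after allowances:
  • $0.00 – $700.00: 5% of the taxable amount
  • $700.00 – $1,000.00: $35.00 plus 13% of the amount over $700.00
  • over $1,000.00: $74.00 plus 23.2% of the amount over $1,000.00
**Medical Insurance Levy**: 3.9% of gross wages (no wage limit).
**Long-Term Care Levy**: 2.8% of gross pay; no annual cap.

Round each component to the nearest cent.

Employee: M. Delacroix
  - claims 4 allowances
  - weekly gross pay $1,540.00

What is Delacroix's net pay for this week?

$1,322.92

Wage Tax: taxable = $1,540.00 − 4×$92.00 = $1,172.00
  $74.00 + 23.2% × ($1,172.00 − $1,000.00) = $74.00 + 23.2% × $172.00 = $113.90
Medical Insurance Levy: 3.9% × $1,540.00 = $60.06
Long-Term Care Levy: 2.8% × $1,540.00 = $43.12
Total withheld: $113.90 + $60.06 + $43.12 = $217.08
Net pay: $1,540.00 − $217.08 = $1,322.92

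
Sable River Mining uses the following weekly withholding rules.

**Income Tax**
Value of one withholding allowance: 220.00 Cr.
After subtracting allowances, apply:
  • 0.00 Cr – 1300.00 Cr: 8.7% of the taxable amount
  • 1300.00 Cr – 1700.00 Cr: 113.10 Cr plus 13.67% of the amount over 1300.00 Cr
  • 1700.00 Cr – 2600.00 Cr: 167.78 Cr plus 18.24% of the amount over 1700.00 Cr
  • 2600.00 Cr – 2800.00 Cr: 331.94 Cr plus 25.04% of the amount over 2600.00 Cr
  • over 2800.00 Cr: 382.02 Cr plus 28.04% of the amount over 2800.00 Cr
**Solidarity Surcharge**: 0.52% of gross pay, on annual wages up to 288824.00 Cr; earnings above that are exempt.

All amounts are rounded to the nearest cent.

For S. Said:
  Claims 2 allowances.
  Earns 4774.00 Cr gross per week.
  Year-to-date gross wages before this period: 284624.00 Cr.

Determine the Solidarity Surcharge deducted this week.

21.84 Cr

Solidarity Surcharge: cap 288824.00 Cr − YTD 284624.00 Cr = 4200.00 Cr subject; 0.52% × 4200.00 Cr = 21.84 Cr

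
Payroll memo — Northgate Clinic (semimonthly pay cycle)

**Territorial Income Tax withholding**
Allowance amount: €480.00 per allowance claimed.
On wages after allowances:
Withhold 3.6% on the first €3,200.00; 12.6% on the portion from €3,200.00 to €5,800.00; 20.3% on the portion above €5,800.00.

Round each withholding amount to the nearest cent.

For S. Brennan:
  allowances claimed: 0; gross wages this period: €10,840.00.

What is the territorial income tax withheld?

Territorial Income Tax: taxable = €10,840.00
  €442.80 + 20.3% × (€10,840.00 − €5,800.00) = €442.80 + 20.3% × €5,040.00 = €1,465.92

€1,465.92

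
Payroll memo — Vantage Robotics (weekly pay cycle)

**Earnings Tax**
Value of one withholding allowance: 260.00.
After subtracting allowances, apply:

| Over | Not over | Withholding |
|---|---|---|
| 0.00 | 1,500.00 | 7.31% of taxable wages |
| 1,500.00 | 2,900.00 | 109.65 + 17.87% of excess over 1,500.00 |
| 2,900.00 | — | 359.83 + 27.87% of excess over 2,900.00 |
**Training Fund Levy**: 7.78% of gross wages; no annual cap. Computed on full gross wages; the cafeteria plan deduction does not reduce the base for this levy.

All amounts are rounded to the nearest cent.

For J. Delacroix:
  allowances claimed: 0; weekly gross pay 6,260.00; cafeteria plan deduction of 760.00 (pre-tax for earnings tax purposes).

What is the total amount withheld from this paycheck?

1,571.48

Earnings Tax: taxable = 6,260.00 − 760.00 = 5,500.00
  359.83 + 27.87% × (5,500.00 − 2,900.00) = 359.83 + 27.87% × 2,600.00 = 1,084.45
Training Fund Levy: 7.78% × 6,260.00 = 487.03
Total: 1,084.45 + 487.03 = 1,571.48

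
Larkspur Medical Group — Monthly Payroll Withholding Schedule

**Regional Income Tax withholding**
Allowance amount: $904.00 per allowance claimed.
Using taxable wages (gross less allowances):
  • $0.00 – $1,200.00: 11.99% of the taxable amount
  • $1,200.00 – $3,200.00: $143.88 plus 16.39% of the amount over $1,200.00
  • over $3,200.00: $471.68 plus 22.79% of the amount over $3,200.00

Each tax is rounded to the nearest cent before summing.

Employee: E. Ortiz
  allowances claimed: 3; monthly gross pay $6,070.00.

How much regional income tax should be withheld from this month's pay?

$507.69

Regional Income Tax: taxable = $6,070.00 − 3×$904.00 = $3,358.00
  $471.68 + 22.79% × ($3,358.00 − $3,200.00) = $471.68 + 22.79% × $158.00 = $507.69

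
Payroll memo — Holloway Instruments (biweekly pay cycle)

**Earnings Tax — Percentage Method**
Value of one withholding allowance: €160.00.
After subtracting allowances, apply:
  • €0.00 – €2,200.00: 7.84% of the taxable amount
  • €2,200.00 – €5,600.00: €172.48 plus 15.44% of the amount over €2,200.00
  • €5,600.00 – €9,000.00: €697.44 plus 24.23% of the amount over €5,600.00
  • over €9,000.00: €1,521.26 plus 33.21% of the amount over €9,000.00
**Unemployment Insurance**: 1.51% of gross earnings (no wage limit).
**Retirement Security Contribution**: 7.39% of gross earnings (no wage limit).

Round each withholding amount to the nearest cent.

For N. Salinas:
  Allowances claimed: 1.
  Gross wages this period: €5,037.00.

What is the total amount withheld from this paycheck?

€1,034.10

Earnings Tax: taxable = €5,037.00 − 1×€160.00 = €4,877.00
  €172.48 + 15.44% × (€4,877.00 − €2,200.00) = €172.48 + 15.44% × €2,677.00 = €585.81
Unemployment Insurance: 1.51% × €5,037.00 = €76.06
Retirement Security Contribution: 7.39% × €5,037.00 = €372.23
Total: €585.81 + €76.06 + €372.23 = €1,034.10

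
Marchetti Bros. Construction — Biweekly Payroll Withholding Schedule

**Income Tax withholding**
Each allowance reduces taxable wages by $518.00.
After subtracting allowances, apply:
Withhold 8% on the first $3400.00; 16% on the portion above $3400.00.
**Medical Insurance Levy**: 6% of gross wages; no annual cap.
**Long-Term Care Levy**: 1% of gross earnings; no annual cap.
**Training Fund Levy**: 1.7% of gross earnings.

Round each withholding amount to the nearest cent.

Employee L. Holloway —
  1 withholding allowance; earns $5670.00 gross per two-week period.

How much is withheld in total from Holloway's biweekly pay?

$1045.61

Income Tax: taxable = $5670.00 − 1×$518.00 = $5152.00
  $272.00 + 16% × ($5152.00 − $3400.00) = $272.00 + 16% × $1752.00 = $552.32
Medical Insurance Levy: 6% × $5670.00 = $340.20
Long-Term Care Levy: 1% × $5670.00 = $56.70
Training Fund Levy: 1.7% × $5670.00 = $96.39
Total: $552.32 + $340.20 + $56.70 + $96.39 = $1045.61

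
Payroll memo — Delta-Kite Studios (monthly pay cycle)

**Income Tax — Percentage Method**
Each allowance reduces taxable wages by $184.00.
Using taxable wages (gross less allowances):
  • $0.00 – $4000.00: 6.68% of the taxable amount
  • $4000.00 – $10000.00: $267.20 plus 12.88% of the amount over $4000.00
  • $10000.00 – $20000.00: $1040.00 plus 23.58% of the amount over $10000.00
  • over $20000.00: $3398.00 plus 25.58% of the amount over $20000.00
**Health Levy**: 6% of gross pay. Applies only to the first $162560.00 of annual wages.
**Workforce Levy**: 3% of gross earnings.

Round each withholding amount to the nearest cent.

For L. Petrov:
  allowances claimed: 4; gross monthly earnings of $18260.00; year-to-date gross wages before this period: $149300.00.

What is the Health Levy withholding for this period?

$795.60

Health Levy: cap $162560.00 − YTD $149300.00 = $13260.00 subject; 6% × $13260.00 = $795.60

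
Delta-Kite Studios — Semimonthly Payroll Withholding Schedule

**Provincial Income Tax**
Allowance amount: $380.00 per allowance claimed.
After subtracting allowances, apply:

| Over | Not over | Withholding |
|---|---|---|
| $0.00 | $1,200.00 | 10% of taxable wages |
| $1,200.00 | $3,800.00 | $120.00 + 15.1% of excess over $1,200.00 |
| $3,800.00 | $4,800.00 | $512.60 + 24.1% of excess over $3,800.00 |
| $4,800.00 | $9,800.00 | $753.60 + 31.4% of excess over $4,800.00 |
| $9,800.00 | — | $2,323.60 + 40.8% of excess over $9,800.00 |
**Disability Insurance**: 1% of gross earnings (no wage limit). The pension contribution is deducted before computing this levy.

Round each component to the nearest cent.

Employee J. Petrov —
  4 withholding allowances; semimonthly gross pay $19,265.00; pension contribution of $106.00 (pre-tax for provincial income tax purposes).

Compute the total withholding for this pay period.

$5,713.50

Provincial Income Tax: taxable = $19,265.00 − $106.00 − 4×$380.00 = $17,639.00
  $2,323.60 + 40.8% × ($17,639.00 − $9,800.00) = $2,323.60 + 40.8% × $7,839.00 = $5,521.91
Disability Insurance: 1% × $19,159.00 = $191.59
Total: $5,521.91 + $191.59 = $5,713.50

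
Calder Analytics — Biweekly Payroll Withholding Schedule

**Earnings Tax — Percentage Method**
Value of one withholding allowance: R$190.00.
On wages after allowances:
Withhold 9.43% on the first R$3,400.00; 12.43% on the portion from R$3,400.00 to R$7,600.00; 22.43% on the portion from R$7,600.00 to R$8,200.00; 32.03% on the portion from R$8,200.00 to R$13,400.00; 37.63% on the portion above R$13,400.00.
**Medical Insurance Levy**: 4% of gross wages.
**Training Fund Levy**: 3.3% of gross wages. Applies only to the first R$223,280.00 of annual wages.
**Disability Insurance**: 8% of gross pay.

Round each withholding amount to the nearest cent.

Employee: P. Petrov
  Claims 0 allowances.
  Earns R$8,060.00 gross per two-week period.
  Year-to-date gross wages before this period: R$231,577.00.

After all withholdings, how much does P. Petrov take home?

R$6,146.94

Earnings Tax: taxable = R$8,060.00
  R$842.68 + 22.43% × (R$8,060.00 − R$7,600.00) = R$842.68 + 22.43% × R$460.00 = R$945.86
Medical Insurance Levy: 4% × R$8,060.00 = R$322.40
Training Fund Levy: YTD R$231,577.00 ≥ cap R$223,280.00 → R$0.00
Disability Insurance: 8% × R$8,060.00 = R$644.80
Total withheld: R$945.86 + R$322.40 + R$0.00 + R$644.80 = R$1,913.06
Net pay: R$8,060.00 − R$1,913.06 = R$6,146.94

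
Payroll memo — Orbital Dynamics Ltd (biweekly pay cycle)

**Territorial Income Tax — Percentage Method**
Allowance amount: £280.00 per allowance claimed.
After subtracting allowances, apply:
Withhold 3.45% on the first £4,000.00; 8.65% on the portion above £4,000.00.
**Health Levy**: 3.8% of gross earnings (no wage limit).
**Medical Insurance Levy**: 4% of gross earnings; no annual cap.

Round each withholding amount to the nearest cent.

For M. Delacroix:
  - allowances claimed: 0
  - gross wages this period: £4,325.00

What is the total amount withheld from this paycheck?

£503.46

Territorial Income Tax: taxable = £4,325.00
  £138.00 + 8.65% × (£4,325.00 − £4,000.00) = £138.00 + 8.65% × £325.00 = £166.11
Health Levy: 3.8% × £4,325.00 = £164.35
Medical Insurance Levy: 4% × £4,325.00 = £173.00
Total: £166.11 + £164.35 + £173.00 = £503.46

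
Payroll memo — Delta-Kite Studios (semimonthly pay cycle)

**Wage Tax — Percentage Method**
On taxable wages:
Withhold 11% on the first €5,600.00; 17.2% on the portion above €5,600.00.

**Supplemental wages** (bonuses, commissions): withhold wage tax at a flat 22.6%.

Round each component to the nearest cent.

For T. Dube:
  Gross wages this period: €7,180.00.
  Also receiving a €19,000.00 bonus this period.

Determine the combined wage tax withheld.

€5,181.76

Wage Tax: taxable = €7,180.00
  €616.00 + 17.2% × (€7,180.00 − €5,600.00) = €616.00 + 17.2% × €1,580.00 = €887.76
Supplemental (22.6% flat on bonus): 22.6% × €19,000.00 = €4,294.00
Total wage tax: €887.76 + €4,294.00 = €5,181.76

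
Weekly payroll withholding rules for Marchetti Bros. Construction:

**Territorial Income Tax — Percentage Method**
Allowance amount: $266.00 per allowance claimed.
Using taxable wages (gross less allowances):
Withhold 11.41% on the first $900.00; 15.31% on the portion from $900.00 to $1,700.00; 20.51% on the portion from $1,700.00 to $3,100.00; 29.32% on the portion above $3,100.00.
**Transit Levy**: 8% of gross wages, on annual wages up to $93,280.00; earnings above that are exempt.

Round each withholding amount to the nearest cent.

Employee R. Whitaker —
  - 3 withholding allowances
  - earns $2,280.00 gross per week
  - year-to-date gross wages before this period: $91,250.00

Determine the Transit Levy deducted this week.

$162.40

Transit Levy: cap $93,280.00 − YTD $91,250.00 = $2,030.00 subject; 8% × $2,030.00 = $162.40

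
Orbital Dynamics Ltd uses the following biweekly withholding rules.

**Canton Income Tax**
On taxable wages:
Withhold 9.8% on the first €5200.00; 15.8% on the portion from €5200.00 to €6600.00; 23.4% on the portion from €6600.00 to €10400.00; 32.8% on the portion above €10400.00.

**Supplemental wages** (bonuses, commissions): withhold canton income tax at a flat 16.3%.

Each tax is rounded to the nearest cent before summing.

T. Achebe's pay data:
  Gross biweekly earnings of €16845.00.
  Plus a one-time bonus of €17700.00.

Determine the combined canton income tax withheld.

€6619.06

Canton Income Tax: taxable = €16845.00
  €1620.00 + 32.8% × (€16845.00 − €10400.00) = €1620.00 + 32.8% × €6445.00 = €3733.96
Supplemental (16.3% flat on bonus): 16.3% × €17700.00 = €2885.10
Total canton income tax: €3733.96 + €2885.10 = €6619.06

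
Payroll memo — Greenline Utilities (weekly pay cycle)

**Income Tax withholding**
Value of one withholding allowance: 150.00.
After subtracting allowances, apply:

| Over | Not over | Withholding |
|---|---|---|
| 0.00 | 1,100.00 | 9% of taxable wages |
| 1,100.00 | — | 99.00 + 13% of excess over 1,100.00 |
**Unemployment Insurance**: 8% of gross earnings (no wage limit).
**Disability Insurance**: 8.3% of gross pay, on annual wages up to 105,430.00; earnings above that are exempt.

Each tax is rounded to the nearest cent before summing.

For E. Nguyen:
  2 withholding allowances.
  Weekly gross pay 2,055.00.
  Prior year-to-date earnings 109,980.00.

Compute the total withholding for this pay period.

348.55

Income Tax: taxable = 2,055.00 − 2×150.00 = 1,755.00
  99.00 + 13% × (1,755.00 − 1,100.00) = 99.00 + 13% × 655.00 = 184.15
Unemployment Insurance: 8% × 2,055.00 = 164.40
Disability Insurance: YTD 109,980.00 ≥ cap 105,430.00 → 0.00
Total: 184.15 + 164.40 + 0.00 = 348.55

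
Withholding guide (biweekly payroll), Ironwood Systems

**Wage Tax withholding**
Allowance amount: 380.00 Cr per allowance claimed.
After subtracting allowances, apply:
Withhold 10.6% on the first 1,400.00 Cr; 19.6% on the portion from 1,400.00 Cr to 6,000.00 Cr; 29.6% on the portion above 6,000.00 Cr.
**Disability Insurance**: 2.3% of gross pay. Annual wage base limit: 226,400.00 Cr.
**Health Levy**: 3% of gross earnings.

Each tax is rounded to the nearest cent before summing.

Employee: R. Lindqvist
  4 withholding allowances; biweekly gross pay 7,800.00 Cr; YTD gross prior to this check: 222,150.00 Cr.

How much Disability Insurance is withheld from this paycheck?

Disability Insurance: cap 226,400.00 Cr − YTD 222,150.00 Cr = 4,250.00 Cr subject; 2.3% × 4,250.00 Cr = 97.75 Cr

97.75 Cr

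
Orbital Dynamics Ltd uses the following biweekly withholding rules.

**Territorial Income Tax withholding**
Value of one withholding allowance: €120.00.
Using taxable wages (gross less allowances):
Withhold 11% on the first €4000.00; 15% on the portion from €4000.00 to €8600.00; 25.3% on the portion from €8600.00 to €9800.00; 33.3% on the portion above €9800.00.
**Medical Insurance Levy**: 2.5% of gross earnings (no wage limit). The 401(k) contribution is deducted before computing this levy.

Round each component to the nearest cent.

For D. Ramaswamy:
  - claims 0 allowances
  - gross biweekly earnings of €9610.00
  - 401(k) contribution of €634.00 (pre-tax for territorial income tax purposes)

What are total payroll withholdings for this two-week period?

€1449.53

Territorial Income Tax: taxable = €9610.00 − €634.00 = €8976.00
  €1130.00 + 25.3% × (€8976.00 − €8600.00) = €1130.00 + 25.3% × €376.00 = €1225.13
Medical Insurance Levy: 2.5% × €8976.00 = €224.40
Total: €1225.13 + €224.40 = €1449.53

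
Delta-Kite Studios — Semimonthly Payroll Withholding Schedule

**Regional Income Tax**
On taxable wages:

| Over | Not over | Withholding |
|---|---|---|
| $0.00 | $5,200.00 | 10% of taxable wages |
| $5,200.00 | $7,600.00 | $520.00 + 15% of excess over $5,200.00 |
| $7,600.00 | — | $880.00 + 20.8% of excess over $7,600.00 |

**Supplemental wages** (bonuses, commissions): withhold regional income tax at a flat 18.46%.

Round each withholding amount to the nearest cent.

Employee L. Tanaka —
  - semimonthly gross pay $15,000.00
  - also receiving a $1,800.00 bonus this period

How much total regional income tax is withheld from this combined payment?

Regional Income Tax: taxable = $15,000.00
  $880.00 + 20.8% × ($15,000.00 − $7,600.00) = $880.00 + 20.8% × $7,400.00 = $2,419.20
Supplemental (18.46% flat on bonus): 18.46% × $1,800.00 = $332.28
Total regional income tax: $2,419.20 + $332.28 = $2,751.48

$2,751.48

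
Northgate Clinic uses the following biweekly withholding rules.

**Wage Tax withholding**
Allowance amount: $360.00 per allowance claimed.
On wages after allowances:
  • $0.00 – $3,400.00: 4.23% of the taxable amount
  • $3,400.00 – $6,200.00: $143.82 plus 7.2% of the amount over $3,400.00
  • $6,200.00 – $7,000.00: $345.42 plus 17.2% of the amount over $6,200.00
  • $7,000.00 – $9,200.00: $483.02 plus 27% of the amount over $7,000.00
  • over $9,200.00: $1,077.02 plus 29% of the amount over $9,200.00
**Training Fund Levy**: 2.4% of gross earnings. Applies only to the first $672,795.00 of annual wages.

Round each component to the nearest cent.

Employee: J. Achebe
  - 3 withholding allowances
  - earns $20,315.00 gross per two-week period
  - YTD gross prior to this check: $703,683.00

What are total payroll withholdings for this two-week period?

Wage Tax: taxable = $20,315.00 − 3×$360.00 = $19,235.00
  $1,077.02 + 29% × ($19,235.00 − $9,200.00) = $1,077.02 + 29% × $10,035.00 = $3,987.17
Training Fund Levy: YTD $703,683.00 ≥ cap $672,795.00 → $0.00
Total: $3,987.17 + $0.00 = $3,987.17

$3,987.17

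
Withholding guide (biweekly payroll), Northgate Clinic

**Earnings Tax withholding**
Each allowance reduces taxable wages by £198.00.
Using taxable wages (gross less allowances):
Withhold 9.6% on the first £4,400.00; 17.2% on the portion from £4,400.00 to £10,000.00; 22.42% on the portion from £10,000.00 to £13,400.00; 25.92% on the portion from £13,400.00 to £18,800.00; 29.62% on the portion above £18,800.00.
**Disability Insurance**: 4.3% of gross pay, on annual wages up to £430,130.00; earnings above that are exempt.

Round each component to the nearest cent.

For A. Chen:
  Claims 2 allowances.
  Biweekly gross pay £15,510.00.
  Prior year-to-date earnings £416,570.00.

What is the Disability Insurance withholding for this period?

Disability Insurance: cap £430,130.00 − YTD £416,570.00 = £13,560.00 subject; 4.3% × £13,560.00 = £583.08

£583.08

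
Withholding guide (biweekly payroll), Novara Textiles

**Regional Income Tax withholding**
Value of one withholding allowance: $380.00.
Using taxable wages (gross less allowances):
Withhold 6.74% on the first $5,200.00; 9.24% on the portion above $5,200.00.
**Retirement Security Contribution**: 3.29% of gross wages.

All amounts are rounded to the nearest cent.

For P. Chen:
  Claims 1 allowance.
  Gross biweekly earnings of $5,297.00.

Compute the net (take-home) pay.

Regional Income Tax: taxable = $5,297.00 − 1×$380.00 = $4,917.00
  6.74% × $4,917.00 = $331.41
Retirement Security Contribution: 3.29% × $5,297.00 = $174.27
Total withheld: $331.41 + $174.27 = $505.68
Net pay: $5,297.00 − $505.68 = $4,791.32

$4,791.32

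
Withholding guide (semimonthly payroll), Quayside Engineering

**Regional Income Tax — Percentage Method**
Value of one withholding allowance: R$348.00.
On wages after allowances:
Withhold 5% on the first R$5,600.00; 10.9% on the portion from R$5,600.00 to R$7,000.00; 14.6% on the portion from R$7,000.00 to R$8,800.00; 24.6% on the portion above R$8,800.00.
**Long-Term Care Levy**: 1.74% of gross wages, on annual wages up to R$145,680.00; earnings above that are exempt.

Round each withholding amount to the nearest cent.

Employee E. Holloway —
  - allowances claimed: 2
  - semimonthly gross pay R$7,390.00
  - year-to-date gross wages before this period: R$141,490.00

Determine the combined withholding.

Regional Income Tax: taxable = R$7,390.00 − 2×R$348.00 = R$6,694.00
  R$280.00 + 10.9% × (R$6,694.00 − R$5,600.00) = R$280.00 + 10.9% × R$1,094.00 = R$399.25
Long-Term Care Levy: cap R$145,680.00 − YTD R$141,490.00 = R$4,190.00 subject; 1.74% × R$4,190.00 = R$72.91
Total: R$399.25 + R$72.91 = R$472.16

R$472.16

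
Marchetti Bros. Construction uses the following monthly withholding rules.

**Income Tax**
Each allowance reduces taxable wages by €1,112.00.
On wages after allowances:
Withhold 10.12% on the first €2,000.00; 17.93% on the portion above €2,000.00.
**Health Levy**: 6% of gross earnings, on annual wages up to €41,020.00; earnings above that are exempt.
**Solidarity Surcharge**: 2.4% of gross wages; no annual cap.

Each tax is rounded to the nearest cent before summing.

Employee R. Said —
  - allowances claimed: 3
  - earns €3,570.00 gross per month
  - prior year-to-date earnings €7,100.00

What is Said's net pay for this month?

Income Tax: taxable = €3,570.00 − 3×€1,112.00 = €234.00
  10.12% × €234.00 = €23.68
Health Levy: 6% × €3,570.00 = €214.20
Solidarity Surcharge: 2.4% × €3,570.00 = €85.68
Total withheld: €23.68 + €214.20 + €85.68 = €323.56
Net pay: €3,570.00 − €323.56 = €3,246.44

€3,246.44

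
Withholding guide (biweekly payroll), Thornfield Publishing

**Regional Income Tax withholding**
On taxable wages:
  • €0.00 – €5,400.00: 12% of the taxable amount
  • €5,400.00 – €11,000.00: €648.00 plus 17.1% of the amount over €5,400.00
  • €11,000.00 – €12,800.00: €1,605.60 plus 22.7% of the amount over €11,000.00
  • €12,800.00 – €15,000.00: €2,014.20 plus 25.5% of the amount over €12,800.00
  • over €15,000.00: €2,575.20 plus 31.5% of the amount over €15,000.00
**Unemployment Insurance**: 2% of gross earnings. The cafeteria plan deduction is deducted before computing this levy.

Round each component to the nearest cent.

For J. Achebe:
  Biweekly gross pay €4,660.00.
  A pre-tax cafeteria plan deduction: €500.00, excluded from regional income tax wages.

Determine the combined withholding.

Regional Income Tax: taxable = €4,660.00 − €500.00 = €4,160.00
  12% × €4,160.00 = €499.20
Unemployment Insurance: 2% × €4,160.00 = €83.20
Total: €499.20 + €83.20 = €582.40

€582.40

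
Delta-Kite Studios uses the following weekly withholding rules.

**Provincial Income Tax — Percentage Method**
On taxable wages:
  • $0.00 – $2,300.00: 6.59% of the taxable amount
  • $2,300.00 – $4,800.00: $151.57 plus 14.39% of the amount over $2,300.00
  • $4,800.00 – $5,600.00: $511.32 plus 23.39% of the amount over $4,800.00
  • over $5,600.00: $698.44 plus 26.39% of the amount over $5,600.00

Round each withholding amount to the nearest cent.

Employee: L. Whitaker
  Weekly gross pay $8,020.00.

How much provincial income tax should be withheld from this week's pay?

$1,337.08

Provincial Income Tax: taxable = $8,020.00
  $698.44 + 26.39% × ($8,020.00 − $5,600.00) = $698.44 + 26.39% × $2,420.00 = $1,337.08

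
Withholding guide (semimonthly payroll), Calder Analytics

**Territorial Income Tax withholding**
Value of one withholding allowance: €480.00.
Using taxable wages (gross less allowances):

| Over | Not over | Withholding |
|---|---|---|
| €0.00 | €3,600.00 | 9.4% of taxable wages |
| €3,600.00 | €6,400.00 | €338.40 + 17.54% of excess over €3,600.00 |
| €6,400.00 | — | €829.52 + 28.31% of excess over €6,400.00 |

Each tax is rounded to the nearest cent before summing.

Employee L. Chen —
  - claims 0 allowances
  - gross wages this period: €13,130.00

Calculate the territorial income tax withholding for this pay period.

Territorial Income Tax: taxable = €13,130.00
  €829.52 + 28.31% × (€13,130.00 − €6,400.00) = €829.52 + 28.31% × €6,730.00 = €2,734.78

€2,734.78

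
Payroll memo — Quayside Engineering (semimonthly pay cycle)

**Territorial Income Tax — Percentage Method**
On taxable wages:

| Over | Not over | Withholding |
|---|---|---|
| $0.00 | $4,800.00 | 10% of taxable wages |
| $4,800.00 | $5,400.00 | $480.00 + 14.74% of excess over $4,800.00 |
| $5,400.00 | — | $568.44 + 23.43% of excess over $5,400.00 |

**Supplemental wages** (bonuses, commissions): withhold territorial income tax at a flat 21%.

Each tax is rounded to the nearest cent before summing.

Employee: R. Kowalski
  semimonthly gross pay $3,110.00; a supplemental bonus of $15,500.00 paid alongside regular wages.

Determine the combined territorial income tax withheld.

$3,566.00

Territorial Income Tax: taxable = $3,110.00
  10% × $3,110.00 = $311.00
Supplemental (21% flat on bonus): 21% × $15,500.00 = $3,255.00
Total territorial income tax: $311.00 + $3,255.00 = $3,566.00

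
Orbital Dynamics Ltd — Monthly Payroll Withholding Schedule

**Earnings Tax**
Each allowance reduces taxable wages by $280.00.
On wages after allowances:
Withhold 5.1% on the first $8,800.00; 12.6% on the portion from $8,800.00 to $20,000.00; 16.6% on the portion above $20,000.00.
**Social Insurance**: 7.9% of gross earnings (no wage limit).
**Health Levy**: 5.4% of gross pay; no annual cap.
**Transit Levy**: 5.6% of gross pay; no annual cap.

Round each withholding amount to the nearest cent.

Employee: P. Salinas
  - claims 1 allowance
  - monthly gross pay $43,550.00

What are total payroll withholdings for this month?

Earnings Tax: taxable = $43,550.00 − 1×$280.00 = $43,270.00
  $1,860.00 + 16.6% × ($43,270.00 − $20,000.00) = $1,860.00 + 16.6% × $23,270.00 = $5,722.82
Social Insurance: 7.9% × $43,550.00 = $3,440.45
Health Levy: 5.4% × $43,550.00 = $2,351.70
Transit Levy: 5.6% × $43,550.00 = $2,438.80
Total: $5,722.82 + $3,440.45 + $2,351.70 + $2,438.80 = $13,953.77

$13,953.77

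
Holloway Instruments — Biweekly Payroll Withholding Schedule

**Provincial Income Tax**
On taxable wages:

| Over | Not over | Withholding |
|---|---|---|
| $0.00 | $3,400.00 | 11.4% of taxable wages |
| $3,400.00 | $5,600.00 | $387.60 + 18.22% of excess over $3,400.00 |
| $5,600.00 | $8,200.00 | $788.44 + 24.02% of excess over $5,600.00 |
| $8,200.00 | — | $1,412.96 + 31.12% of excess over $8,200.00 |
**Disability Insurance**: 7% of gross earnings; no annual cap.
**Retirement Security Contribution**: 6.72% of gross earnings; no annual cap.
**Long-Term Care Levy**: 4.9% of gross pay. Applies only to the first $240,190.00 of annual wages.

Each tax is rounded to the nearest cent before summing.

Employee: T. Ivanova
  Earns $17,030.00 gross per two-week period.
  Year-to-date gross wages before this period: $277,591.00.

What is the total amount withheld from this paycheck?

$6,497.38

Provincial Income Tax: taxable = $17,030.00
  $1,412.96 + 31.12% × ($17,030.00 − $8,200.00) = $1,412.96 + 31.12% × $8,830.00 = $4,160.86
Disability Insurance: 7% × $17,030.00 = $1,192.10
Retirement Security Contribution: 6.72% × $17,030.00 = $1,144.42
Long-Term Care Levy: YTD $277,591.00 ≥ cap $240,190.00 → $0.00
Total: $4,160.86 + $1,192.10 + $1,144.42 + $0.00 = $6,497.38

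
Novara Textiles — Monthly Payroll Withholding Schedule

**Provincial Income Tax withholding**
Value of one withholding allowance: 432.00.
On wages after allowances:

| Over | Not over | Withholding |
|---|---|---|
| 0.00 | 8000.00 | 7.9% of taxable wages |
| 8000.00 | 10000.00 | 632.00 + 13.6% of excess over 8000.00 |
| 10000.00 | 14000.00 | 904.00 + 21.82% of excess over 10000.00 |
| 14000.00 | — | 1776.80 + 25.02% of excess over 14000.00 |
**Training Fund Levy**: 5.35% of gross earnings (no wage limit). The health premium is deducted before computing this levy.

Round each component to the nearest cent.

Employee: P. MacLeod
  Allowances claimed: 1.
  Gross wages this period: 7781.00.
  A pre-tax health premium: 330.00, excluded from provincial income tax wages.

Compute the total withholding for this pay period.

Provincial Income Tax: taxable = 7781.00 − 330.00 − 1×432.00 = 7019.00
  7.9% × 7019.00 = 554.50
Training Fund Levy: 5.35% × 7451.00 = 398.63
Total: 554.50 + 398.63 = 953.13

953.13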